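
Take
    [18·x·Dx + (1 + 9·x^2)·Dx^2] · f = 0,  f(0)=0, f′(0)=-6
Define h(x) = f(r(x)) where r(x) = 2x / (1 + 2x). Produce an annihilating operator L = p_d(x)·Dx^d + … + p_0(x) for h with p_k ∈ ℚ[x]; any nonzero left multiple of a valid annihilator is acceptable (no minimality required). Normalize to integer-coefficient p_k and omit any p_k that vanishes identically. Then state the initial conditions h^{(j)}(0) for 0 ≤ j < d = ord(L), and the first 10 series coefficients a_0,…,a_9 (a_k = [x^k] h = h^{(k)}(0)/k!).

L = (4 + 80·x)·Dx + (1 + 4·x + 40·x^2)·Dx^2  (order 2).
h: a_k = 0, -12, 24, 96, -768, 768/5, 19968, -509952/7, -344064, 3489792, …
ICs: h(0) = 0, h′(0) = -12.

f: a_k = 0, -6, 0, 18, 0, -486/5, 0, 4374/7, 0, -4374, …
Change of var in L_f (x↦r) gives L₀.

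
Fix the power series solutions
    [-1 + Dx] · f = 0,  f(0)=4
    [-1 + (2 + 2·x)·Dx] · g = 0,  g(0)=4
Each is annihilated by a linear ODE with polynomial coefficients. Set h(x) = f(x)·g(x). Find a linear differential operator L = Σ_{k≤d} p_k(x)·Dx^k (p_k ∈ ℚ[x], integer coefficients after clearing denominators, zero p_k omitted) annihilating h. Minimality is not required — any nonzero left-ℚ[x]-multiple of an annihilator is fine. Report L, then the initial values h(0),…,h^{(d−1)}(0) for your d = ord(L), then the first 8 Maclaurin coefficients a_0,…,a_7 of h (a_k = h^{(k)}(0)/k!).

L = (-3 - 2·x) + (2 + 2·x)·Dx  (order 1).
h: a_k = 16, 24, 14, 17/3, 11/8, 107/240, -89/2880, 1123/13440, …
ICs: h(0) = 16.

f: a_k = 4, 4, 2, 2/3, 1/6, 1/30, 1/180, 1/1260, …
g: a_k = 4, 2, -1/2, 1/4, -5/32, 7/64, -21/256, 33/512, …
L₀ := L_f ⊗_s L_g (sym. prod.), ord ≤ 1.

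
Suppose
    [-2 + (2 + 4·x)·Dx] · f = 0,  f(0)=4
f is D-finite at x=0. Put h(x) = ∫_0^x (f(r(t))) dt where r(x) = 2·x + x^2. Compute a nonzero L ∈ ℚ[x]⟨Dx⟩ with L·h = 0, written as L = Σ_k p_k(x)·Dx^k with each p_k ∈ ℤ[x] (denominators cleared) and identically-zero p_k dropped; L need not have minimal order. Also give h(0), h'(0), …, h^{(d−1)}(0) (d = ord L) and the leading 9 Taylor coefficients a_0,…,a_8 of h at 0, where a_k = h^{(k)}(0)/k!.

L = (-2 - 2·x)·Dx + (1 + 4·x + 2·x^2)·Dx^2  (order 2).
h: a_k = 0, 4, 4, -4/3, 2, -18/5, 22/3, -114/7, 77/2, …
ICs: h(0) = 0, h′(0) = 4.

f: a_k = 4, 4, -2, 2, -5/2, 7/2, -21/4, 33/4, -429/32, …
Substitute x→r, Dx→(1/r')Dx; clear ⇒ L₀.
h=∫₀ˣh₀: take L = L₀·Dx.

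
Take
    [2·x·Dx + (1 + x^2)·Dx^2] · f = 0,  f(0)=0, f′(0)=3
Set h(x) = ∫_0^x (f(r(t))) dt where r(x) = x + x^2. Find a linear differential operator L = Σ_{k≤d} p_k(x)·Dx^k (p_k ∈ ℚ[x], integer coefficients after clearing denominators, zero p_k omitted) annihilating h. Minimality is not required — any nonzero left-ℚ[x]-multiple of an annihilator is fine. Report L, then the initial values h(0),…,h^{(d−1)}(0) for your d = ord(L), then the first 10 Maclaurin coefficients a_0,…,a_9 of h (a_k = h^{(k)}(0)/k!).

f: a_k = 0, 3, 0, -1, 0, 3/5, 0, -3/7, 0, 1/3, …
L₀ from L_f via x↦r, Dx↦r'^{-1}Dx.
h=∫₀ˣh₀: take L = L₀·Dx.
L = (-2 + 2·x + 8·x^2 + 12·x^3 + 6·x^4)·Dx^2 + (1 + 2·x + x^2 + 4·x^3 + 5·x^4 + 2·x^5)·Dx^3  (order 3).
h: a_k = 0, 0, 3/2, 1, -1/4, -3/5, -2/5, 2/7, 39/56, 1/3, …
ICs: h(0) = 0, h′(0) = 0, h′′(0) = 3.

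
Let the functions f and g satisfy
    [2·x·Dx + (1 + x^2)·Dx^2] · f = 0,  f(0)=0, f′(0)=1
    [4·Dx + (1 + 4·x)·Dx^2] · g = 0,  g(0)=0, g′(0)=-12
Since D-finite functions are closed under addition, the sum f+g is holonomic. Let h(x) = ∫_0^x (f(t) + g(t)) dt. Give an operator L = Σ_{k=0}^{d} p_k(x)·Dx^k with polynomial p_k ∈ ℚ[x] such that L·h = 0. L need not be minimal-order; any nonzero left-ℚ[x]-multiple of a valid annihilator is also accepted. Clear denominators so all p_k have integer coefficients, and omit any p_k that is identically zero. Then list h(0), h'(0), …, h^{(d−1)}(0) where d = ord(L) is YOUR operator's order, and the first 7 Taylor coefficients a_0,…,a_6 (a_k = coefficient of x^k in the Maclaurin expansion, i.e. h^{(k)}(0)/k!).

f: a_k = 0, 1, 0, -1/3, 0, 1/5, 0, …
g: a_k = 0, -12, 24, -64, 192, -3072/5, 2048, …
Sum ⇒ L₀ = lclm(L_f,L_g) in ℚ(x)⟨Dx⟩.
h=∫h₀ ⇒ L = L₀·Dx.
L = (-4 - 48·x + 12·x^2 + 16·x^3)·Dx^2 + (-17 - 8·x - 45·x^2 + 24·x^3 + 32·x^4)·Dx^3 + (-2 - 7·x + 4·x^2 + x^3 + 6·x^4 + 8·x^5)·Dx^4  (order 4).
h: a_k = 0, 0, -11/2, 8, -193/12, 192/5, -3071/30, …
ICs: h(0) = 0, h′(0) = 0, h′′(0) = -11, h′′′(0) = 48.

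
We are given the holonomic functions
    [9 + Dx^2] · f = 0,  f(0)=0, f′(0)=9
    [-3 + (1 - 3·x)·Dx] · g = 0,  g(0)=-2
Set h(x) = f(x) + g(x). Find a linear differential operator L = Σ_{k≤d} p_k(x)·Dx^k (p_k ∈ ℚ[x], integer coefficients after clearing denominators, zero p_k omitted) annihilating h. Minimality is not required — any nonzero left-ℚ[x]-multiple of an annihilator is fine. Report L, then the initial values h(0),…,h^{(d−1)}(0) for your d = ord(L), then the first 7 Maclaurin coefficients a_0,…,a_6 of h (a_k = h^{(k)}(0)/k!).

L = (-63 + 54·x - 81·x^2) + (9 - 45·x + 81·x^2 - 81·x^3)·Dx + (-7 + 6·x - 9·x^2)·Dx^2 + (1 - 5·x + 9·x^2 - 9·x^3)·Dx^3  (order 3).
h: a_k = -2, 3, -18, -135/2, -162, -19197/40, -1458, …
ICs: h(0) = -2, h′(0) = 3, h′′(0) = -36.

f: a_k = 0, 9, 0, -27/2, 0, 243/40, 0, …
g: a_k = -2, -6, -18, -54, -162, -486, -1458, …
Weyl lclm of L_f,L_g ⇒ L₀ (ord ≤ 3).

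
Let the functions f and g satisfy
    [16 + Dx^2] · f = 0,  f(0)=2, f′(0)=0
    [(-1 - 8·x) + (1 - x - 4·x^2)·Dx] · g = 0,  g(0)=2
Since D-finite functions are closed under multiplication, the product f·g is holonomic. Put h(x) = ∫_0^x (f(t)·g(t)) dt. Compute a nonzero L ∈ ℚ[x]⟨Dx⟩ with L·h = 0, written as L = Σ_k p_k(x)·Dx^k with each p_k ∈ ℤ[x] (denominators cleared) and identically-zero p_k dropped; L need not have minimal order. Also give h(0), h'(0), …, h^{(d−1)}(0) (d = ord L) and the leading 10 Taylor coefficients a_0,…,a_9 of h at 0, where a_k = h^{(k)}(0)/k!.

f: a_k = 2, 0, -16, 0, 64/3, 0, -512/45, 0, 1024/315, 0, …
g: a_k = 2, 2, 10, 18, 58, 130, 362, 882, 2330, 5858, …
L₀ := L_f ⊗_s L_g (sym. prod.), ord ≤ 2.
Integrate: L := L₀·Dx.
L = (-8 + 16·x + 64·x^2)·Dx + (2 + 16·x)·Dx^2 + (-1 + x + 4·x^2)·Dx^3  (order 3).
h: a_k = 0, 4, 2, -4, 1, -4/15, 22/9, -604/315, 509/90, -68/315, …
ICs: h(0) = 0, h′(0) = 4, h′′(0) = 4.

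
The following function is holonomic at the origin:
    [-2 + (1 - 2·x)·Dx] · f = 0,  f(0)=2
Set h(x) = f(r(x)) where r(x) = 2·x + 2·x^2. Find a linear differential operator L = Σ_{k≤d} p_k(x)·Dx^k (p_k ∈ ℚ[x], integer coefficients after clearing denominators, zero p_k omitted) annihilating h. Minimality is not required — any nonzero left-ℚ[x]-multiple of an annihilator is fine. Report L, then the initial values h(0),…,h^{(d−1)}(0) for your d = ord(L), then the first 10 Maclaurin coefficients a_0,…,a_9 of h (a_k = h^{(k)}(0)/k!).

f: a_k = 2, 4, 8, 16, 32, 64, 128, 256, 512, 1024, …
Substitute x→r, Dx→(1/r')Dx; clear ⇒ L₀.
L = (4 + 8·x) + (-1 + 4·x + 4·x^2)·Dx  (order 1).
h: a_k = 2, 8, 40, 192, 928, 4480, 21632, 104448, 504320, 2435072, …
ICs: h(0) = 2.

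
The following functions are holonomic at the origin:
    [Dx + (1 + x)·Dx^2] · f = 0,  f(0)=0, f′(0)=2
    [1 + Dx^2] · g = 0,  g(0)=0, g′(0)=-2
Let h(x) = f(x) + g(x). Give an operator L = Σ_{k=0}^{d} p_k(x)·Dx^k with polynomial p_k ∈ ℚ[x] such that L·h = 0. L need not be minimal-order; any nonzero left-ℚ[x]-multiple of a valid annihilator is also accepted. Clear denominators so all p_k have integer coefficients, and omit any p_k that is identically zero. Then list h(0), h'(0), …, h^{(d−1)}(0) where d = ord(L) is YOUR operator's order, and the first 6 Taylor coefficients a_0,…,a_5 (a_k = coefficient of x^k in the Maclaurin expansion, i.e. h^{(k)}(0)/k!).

L = (7 + 2·x + x^2)·Dx + (3 + 5·x + 3·x^2 + x^3)·Dx^2 + (7 + 2·x + x^2)·Dx^3 + (3 + 5·x + 3·x^2 + x^3)·Dx^4  (order 4).
h: a_k = 0, 0, -1, 1, -1/2, 23/60, …
ICs: h(0) = 0, h′(0) = 0, h′′(0) = -2, h′′′(0) = 6.

f: a_k = 0, 2, -1, 2/3, -1/2, 2/5, …
g: a_k = 0, -2, 0, 1/3, 0, -1/60, …
h₀=f+g: left-lcm gives L₀, ord ≤ 4.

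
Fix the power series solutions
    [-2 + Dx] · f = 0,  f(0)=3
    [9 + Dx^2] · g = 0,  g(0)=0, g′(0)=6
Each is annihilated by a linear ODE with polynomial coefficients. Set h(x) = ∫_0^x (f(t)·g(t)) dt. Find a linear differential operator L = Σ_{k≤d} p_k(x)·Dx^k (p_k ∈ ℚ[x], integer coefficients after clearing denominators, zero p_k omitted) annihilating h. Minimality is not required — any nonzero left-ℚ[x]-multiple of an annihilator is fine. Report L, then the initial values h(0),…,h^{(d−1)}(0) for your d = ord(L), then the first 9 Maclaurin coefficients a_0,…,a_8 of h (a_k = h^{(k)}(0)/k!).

f: a_k = 3, 6, 6, 4, 2, 4/5, 4/15, 8/105, 2/105, …
g: a_k = 0, 6, 0, -9, 0, 81/20, 0, -243/280, 0, …
L₀ := L_f ⊗_s L_g (sym. prod.), ord ≤ 2.
h=∫₀ˣh₀: take L = L₀·Dx.
L = 13·Dx - 4·Dx^2 + Dx^3  (order 3).
h: a_k = 0, 0, 9, 12, 9/4, -6, -199/40, -69/70, 1483/2240, …
ICs: h(0) = 0, h′(0) = 0, h′′(0) = 18.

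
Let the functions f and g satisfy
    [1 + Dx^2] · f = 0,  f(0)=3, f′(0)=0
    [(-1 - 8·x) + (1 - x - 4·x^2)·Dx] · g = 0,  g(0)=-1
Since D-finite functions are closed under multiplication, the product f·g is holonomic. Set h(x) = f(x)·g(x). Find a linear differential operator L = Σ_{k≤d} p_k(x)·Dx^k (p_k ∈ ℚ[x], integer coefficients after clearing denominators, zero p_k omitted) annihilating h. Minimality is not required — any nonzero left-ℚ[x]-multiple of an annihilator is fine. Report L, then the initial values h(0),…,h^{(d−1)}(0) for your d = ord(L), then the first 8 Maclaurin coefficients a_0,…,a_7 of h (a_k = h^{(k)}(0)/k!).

L = (7 + x + 4·x^2) + (2 + 16·x)·Dx + (-1 + x + 4·x^2)·Dx^2  (order 2).
h: a_k = -3, -3, -27/2, -51/2, -637/8, -1453/8, -120029/240, -294389/240, …
ICs: h(0) = -3, h′(0) = -3.

f: a_k = 3, 0, -3/2, 0, 1/8, 0, -1/240, 0, …
g: a_k = -1, -1, -5, -9, -29, -65, -181, -441, …
Product ⇒ symmetric product L₀, ord ≤ 2.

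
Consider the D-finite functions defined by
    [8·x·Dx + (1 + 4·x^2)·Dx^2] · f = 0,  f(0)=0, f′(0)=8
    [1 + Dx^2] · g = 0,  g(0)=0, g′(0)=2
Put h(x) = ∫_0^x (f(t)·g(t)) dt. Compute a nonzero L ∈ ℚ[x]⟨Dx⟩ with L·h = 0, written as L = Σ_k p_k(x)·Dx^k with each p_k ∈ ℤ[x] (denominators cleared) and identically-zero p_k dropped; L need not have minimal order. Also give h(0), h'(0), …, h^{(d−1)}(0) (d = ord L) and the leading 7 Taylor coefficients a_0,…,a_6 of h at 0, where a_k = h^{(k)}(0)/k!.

L = (85 + 944·x^2 + 416·x^4 + 256·x^6 + 256·x^8)·Dx + (144·x + 704·x^3 + 768·x^5 + 1024·x^7)·Dx^2 + (90 + 992·x^2 + 576·x^4 + 512·x^6 + 512·x^8)·Dx^3 + (144·x + 704·x^3 + 768·x^5 + 1024·x^7)·Dx^4 + (5 + 48·x^2 + 160·x^4 + 256·x^6 + 256·x^8)·Dx^5  (order 5).
h: a_k = 0, 0, 0, 16/3, 0, -24/5, 0, …
ICs: h(0) = 0, h′(0) = 0, h′′(0) = 0, h′′′(0) = 32, h′′′′(0) = 0.

f: a_k = 0, 8, 0, -32/3, 0, 128/5, 0, …
g: a_k = 0, 2, 0, -1/3, 0, 1/60, 0, …
Sym-product of L_f,L_g gives L₀ (≤ ord 4).
Integrate: L := L₀·Dx.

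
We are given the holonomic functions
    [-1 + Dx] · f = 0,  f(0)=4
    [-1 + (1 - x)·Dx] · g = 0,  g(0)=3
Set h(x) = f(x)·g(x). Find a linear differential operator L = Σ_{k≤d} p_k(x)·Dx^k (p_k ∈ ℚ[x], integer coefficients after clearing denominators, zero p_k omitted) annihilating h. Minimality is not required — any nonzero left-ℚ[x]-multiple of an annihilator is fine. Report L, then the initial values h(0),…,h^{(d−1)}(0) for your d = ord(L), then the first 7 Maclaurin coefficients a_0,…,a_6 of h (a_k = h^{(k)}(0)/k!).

L = (2 - x) + (-1 + x)·Dx  (order 1).
h: a_k = 12, 24, 30, 32, 65/2, 163/5, 1957/60, …
ICs: h(0) = 12.

f: a_k = 4, 4, 2, 2/3, 1/6, 1/30, 1/180, …
g: a_k = 3, 3, 3, 3, 3, 3, 3, …
L₀ := L_f ⊗_s L_g (sym. prod.), ord ≤ 1.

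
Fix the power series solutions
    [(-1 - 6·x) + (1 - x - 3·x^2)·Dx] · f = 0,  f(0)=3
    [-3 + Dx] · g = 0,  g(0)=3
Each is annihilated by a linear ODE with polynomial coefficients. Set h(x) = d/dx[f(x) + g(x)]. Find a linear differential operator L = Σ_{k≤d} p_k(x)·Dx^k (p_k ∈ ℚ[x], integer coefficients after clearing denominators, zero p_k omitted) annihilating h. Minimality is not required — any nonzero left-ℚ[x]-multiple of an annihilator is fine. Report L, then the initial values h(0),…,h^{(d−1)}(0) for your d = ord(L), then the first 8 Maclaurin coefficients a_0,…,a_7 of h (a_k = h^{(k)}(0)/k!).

L = (54 + 774·x + 864·x^2 + 2916·x^3 + 1458·x^4) + (-33 - 252·x - 477·x^2 - 864·x^3 + 405·x^4 + 486·x^5)·Dx + (5 - 2·x + 63·x^2 - 36·x^3 - 297·x^4 - 162·x^5)·Dx^2  (order 2).
h: a_k = 12, 51, 207/2, 537/2, 5043/8, 70569/40, 365289/80, 6829707/560, …
ICs: h(0) = 12, h′(0) = 51.

f: a_k = 3, 3, 12, 21, 57, 120, 291, 651, …
g: a_k = 3, 9, 27/2, 27/2, 81/8, 243/40, 243/80, 729/560, …
Weyl lclm of L_f,L_g ⇒ L₀ (ord ≤ 2).
h=h₀': d/dx-closure on L₀ ⇒ L.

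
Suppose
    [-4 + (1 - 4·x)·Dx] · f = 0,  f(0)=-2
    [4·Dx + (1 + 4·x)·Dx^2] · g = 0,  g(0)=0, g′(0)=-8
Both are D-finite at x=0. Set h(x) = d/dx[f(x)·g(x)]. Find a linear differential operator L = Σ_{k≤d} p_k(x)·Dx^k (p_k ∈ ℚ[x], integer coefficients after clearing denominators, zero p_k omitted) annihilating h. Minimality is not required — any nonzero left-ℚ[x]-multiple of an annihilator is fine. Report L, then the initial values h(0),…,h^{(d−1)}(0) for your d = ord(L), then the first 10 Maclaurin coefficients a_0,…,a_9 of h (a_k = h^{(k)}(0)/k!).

L = 64 + (4 + 80·x)·Dx + (-1 + 16·x^2)·Dx^2  (order 2).
h: a_k = 16, 64, 640, 7168/3, 48128/3, 303104/5, 5226496/15, 139722752/105, 246284288/35, 1706033152/63, …
ICs: h(0) = 16, h′(0) = 64.

f: a_k = -2, -8, -32, -128, -512, -2048, -8192, -32768, -131072, -524288, …
g: a_k = 0, -8, 16, -128/3, 128, -2048/5, 4096/3, -32768/7, 16384, -524288/9, …
Product ⇒ symmetric product L₀, ord ≤ 2.
h=h₀': d/dx-closure on L₀ ⇒ L.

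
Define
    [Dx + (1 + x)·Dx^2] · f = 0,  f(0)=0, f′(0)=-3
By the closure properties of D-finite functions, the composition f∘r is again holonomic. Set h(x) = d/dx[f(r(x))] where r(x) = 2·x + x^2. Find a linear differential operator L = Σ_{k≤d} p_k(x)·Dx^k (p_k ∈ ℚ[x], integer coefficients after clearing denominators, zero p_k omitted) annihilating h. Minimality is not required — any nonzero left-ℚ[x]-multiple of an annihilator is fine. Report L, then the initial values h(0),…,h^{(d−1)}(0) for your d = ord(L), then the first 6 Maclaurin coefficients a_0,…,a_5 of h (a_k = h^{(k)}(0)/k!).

f: a_k = 0, -3, 3/2, -1, 3/4, -3/5, …
Change of var in L_f (x↦r) gives L₀.
Derive L from L₀ (diff closure).
L = 1 + (1 + x)·Dx  (order 1).
h: a_k = -6, 6, -6, 6, -6, 6, …
ICs: h(0) = -6.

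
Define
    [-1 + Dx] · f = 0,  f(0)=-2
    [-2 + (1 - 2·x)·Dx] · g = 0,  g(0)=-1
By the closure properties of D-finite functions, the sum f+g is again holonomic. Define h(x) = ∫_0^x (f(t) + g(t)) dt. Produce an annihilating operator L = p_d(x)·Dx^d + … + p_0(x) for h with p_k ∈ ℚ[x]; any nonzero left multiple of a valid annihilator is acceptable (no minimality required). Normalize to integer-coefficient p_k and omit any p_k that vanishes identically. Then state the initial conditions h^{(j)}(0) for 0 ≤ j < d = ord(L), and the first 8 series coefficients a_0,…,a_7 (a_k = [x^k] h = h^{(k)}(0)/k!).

f: a_k = -2, -2, -1, -1/3, -1/12, -1/60, -1/360, -1/2520, …
g: a_k = -1, -2, -4, -8, -16, -32, -64, -128, …
h₀=f+g: left-lcm gives L₀, ord ≤ 2.
h=∫₀ˣh₀: take L = L₀·Dx.
L = (6 + 4·x)·Dx + (-7 - 4·x + 4·x^2)·Dx^2 + (1 - 4·x^2)·Dx^3  (order 3).
h: a_k = 0, -3, -2, -5/3, -25/12, -193/60, -1921/360, -23041/2520, …
ICs: h(0) = 0, h′(0) = -3, h′′(0) = -4.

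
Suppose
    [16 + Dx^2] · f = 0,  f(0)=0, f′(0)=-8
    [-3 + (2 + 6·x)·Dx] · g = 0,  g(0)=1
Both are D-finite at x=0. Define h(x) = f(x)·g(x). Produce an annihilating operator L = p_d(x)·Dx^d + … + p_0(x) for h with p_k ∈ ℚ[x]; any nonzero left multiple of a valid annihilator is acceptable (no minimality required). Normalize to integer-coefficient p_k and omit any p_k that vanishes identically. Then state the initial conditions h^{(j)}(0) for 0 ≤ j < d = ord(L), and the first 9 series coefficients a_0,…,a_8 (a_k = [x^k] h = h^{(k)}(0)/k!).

f: a_k = 0, -8, 0, 64/3, 0, -256/15, 0, 2048/315, 0, …
g: a_k = 1, 3/2, -9/8, 27/16, -405/128, 1701/256, -15309/1024, 72171/2048, -2814669/32768, …
f·g: L₀ = L_f ⊗_s L_g, ord ≤ 2·1.
L = (91 + 384·x + 576·x^2) + (-12 - 36·x)·Dx + (4 + 24·x + 36·x^2)·Dx^2  (order 2).
h: a_k = 0, -8, -12, 91/3, 37/2, -3781/240, -6841/160, 3137023/40320, -855943/5376, …
ICs: h(0) = 0, h′(0) = -8.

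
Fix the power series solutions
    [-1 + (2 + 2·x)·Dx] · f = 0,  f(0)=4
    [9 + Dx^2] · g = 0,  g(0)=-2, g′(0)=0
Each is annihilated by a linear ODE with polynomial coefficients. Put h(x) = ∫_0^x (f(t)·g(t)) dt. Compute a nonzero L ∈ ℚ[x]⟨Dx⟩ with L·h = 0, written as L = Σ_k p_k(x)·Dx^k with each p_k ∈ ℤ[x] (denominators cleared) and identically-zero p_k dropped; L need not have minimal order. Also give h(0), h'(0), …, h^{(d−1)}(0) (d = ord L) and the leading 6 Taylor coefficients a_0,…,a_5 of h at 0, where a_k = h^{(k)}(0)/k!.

f: a_k = 4, 2, -1/2, 1/4, -5/32, 7/64, …
g: a_k = -2, 0, 9, 0, -27/4, 0, …
L₀ := L_f ⊗_s L_g (sym. prod.), ord ≤ 2.
∫: right-multiply L₀ by Dx.
L = (39 + 72·x + 36·x^2)·Dx + (-4 - 4·x)·Dx^2 + (4 + 8·x + 4·x^2)·Dx^3  (order 3).
h: a_k = 0, -8, -2, 37/3, 35/8, -499/80, …
ICs: h(0) = 0, h′(0) = -8, h′′(0) = -4.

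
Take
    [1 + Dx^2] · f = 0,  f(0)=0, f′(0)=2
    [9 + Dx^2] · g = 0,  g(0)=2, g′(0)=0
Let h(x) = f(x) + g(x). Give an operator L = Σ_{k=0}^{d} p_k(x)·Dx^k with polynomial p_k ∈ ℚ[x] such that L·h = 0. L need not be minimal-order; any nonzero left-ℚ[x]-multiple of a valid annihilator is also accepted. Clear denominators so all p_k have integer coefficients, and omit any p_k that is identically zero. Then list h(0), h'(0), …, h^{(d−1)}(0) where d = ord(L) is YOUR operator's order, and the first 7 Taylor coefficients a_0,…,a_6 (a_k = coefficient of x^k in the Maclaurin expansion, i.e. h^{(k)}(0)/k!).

f: a_k = 0, 2, 0, -1/3, 0, 1/60, 0, …
g: a_k = 2, 0, -9, 0, 27/4, 0, -81/40, …
h₀=f+g: left-lcm gives L₀, ord ≤ 4.
L = 9 + 10·Dx^2 + Dx^4  (order 4).
h: a_k = 2, 2, -9, -1/3, 27/4, 1/60, -81/40, …
ICs: h(0) = 2, h′(0) = 2, h′′(0) = -18, h′′′(0) = -2.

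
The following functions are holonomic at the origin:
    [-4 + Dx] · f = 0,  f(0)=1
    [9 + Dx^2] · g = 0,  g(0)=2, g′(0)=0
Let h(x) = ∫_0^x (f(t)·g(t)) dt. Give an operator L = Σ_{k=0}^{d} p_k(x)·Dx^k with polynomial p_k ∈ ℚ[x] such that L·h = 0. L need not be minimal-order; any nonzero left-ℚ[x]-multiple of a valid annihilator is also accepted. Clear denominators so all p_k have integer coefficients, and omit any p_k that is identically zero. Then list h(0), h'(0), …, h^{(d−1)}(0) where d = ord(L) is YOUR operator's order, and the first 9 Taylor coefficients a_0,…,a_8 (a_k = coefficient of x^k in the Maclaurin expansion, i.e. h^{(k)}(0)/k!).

L = 25·Dx - 8·Dx^2 + Dx^3  (order 3).
h: a_k = 0, 2, 4, 7/3, -11/3, -527/60, -779/90, -1679/360, -4031/5040, …
ICs: h(0) = 0, h′(0) = 2, h′′(0) = 8.

f: a_k = 1, 4, 8, 32/3, 32/3, 128/15, 256/45, 1024/315, 512/315, …
g: a_k = 2, 0, -9, 0, 27/4, 0, -81/40, 0, 729/2240, …
Product ⇒ symmetric product L₀, ord ≤ 2.
∫: right-multiply L₀ by Dx.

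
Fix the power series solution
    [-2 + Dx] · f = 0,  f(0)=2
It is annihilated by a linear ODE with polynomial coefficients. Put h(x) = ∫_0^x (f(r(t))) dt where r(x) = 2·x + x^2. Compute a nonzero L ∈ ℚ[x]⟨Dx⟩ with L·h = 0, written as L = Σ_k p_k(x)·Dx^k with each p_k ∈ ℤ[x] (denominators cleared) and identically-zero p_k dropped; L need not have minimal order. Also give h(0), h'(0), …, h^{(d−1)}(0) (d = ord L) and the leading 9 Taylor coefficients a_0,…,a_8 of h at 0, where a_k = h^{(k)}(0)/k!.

f: a_k = 2, 4, 4, 8/3, 4/3, 8/15, 8/45, 16/315, 4/315, …
f∘r: x↦r, Dx↦Dx/r' in L_f ⇒ L₀.
Integrate: L := L₀·Dx.
L = (-4 - 4·x)·Dx + Dx^2  (order 2).
h: a_k = 0, 2, 4, 20/3, 28/3, 172/15, 568/45, 3992/315, 740/63, …
ICs: h(0) = 0, h′(0) = 2.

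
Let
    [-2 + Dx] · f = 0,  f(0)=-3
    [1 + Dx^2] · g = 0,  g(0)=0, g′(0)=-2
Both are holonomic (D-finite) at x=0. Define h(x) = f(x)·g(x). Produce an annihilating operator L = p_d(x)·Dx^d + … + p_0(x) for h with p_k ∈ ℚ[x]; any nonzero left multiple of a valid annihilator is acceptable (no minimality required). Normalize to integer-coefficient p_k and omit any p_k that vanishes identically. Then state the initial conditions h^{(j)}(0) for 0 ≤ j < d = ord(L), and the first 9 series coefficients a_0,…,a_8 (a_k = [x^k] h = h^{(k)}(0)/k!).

L = 5 - 4·Dx + Dx^2  (order 2).
h: a_k = 0, 6, 12, 11, 6, 41/20, 11/30, -29/840, -1/20, …
ICs: h(0) = 0, h′(0) = 6.

f: a_k = -3, -6, -6, -4, -2, -4/5, -4/15, -8/105, -2/105, …
g: a_k = 0, -2, 0, 1/3, 0, -1/60, 0, 1/2520, 0, …
Product ⇒ symmetric product L₀, ord ≤ 2.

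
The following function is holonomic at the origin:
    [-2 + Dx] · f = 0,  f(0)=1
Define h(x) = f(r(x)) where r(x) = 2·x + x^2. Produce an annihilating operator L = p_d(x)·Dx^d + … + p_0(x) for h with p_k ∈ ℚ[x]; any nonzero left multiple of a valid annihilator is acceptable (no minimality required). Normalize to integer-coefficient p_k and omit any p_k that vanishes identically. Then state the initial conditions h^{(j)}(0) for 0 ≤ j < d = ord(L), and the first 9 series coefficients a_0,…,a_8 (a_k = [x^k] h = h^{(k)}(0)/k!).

f: a_k = 1, 2, 2, 4/3, 2/3, 4/15, 4/45, 8/315, 2/315, …
Change of var in L_f (x↦r) gives L₀.
L = (-4 - 4·x) + Dx  (order 1).
h: a_k = 1, 4, 10, 56/3, 86/3, 568/15, 1996/45, 2960/63, 14386/315, …
ICs: h(0) = 1.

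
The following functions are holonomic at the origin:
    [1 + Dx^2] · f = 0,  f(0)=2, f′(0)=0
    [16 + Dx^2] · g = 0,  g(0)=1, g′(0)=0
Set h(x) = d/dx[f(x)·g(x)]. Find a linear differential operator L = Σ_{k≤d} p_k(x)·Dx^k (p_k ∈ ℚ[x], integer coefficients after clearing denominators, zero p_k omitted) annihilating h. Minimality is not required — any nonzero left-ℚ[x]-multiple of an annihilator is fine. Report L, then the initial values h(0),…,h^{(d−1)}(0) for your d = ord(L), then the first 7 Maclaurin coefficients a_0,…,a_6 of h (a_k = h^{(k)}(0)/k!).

f: a_k = 2, 0, -1, 0, 1/12, 0, -1/360, …
g: a_k = 1, 0, -8, 0, 32/3, 0, -256/45, …
h₀=f·g: eliminate ⇒ L₀, order ≤ 2·2.
h₀' ⇒ L via d/dx closure of L₀.
L = 225 + 34·Dx^2 + Dx^4  (order 4).
h: a_k = 0, -34, 0, 353/3, 0, -8177/60, 0, …
ICs: h(0) = 0, h′(0) = -34, h′′(0) = 0, h′′′(0) = 706.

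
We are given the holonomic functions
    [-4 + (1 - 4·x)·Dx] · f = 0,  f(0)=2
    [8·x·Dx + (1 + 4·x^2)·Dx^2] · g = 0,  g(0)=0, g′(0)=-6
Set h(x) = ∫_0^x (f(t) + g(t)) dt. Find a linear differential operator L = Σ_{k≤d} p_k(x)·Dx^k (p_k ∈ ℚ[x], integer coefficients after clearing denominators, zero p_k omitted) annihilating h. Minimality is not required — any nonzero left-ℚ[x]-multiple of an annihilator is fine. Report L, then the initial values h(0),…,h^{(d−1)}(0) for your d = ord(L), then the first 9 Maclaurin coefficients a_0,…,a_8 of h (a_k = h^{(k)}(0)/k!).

f: a_k = 2, 8, 32, 128, 512, 2048, 8192, 32768, 131072, …
g: a_k = 0, -6, 0, 8, 0, -96/5, 0, 384/7, 0, …
h₀=f+g: left-lcm gives L₀, ord ≤ 3.
∫: right-multiply L₀ by Dx.
L = (-8 + 128·x + 96·x^2)·Dx^2 + (13 - 8·x + 100·x^2 + 96·x^3)·Dx^3 + (-1 + 3·x + 12·x^3 + 16·x^4)·Dx^4  (order 4).
h: a_k = 0, 2, 1, 32/3, 34, 512/5, 5072/15, 8192/7, 28720/7, …
ICs: h(0) = 0, h′(0) = 2, h′′(0) = 2, h′′′(0) = 64.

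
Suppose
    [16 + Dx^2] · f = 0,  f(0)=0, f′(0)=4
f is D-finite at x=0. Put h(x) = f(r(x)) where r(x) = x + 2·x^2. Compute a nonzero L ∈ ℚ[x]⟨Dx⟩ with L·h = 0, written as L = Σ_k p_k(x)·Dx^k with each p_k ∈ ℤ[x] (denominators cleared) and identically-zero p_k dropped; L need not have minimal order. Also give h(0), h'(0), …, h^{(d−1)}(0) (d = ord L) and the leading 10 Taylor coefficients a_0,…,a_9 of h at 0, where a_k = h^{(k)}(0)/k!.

L = (16 + 192·x + 768·x^2 + 1024·x^3) - 4·Dx + (1 + 4·x)·Dx^2  (order 2).
h: a_k = 0, 4, 8, -32/3, -64, -1792/15, 0, 106496/315, 28672/45, 1163264/2835, …
ICs: h(0) = 0, h′(0) = 4.

f: a_k = 0, 4, 0, -32/3, 0, 128/15, 0, -1024/315, 0, 2048/2835, …
Substitute x→r, Dx→(1/r')Dx; clear ⇒ L₀.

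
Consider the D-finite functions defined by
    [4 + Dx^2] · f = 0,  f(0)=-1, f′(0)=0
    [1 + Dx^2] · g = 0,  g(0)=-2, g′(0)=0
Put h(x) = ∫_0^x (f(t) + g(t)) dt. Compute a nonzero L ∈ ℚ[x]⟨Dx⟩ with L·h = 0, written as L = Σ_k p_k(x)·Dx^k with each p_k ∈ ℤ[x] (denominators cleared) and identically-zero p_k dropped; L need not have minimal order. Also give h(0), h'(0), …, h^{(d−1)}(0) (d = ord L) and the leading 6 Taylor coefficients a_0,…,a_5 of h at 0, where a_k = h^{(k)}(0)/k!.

L = 4·Dx + 5·Dx^3 + Dx^5  (order 5).
h: a_k = 0, -3, 0, 1, 0, -3/20, …
ICs: h(0) = 0, h′(0) = -3, h′′(0) = 0, h′′′(0) = 6, h′′′′(0) = 0.

f: a_k = -1, 0, 2, 0, -2/3, 0, …
g: a_k = -2, 0, 1, 0, -1/12, 0, …
L₀ := lclm(L_f,L_g); ord L₀ ≤ 2+2.
Integrate: L := L₀·Dx.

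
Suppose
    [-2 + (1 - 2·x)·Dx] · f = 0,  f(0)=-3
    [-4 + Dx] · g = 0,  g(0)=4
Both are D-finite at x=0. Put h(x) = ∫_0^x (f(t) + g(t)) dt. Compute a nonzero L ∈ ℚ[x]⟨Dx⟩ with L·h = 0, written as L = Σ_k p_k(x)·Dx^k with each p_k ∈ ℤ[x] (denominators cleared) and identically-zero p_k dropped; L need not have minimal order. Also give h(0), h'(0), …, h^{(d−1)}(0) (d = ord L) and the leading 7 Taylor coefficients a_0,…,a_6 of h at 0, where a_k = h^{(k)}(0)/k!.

L = -32·x·Dx + (-4 + 32·x - 32·x^2)·Dx^2 + (1 - 6·x + 8·x^2)·Dx^3  (order 3).
h: a_k = 0, 1, 5, 20/3, 14/3, -16/15, -464/45, …
ICs: h(0) = 0, h′(0) = 1, h′′(0) = 10.

f: a_k = -3, -6, -12, -24, -48, -96, -192, …
g: a_k = 4, 16, 32, 128/3, 128/3, 512/15, 1024/45, …
f+g: L₀ = lclm(L_f,L_g), ord ≤ 1+1.
h=∫₀ˣh₀: take L = L₀·Dx.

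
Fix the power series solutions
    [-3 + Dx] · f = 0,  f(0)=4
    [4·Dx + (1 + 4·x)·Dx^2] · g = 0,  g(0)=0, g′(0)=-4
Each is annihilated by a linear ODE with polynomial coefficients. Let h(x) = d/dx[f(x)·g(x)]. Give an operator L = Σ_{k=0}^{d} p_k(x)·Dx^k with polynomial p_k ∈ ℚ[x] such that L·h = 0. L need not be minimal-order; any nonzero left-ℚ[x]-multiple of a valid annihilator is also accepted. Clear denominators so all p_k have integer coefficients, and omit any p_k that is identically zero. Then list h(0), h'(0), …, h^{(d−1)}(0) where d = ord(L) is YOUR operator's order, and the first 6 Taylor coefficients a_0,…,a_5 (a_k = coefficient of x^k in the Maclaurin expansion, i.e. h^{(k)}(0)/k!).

f: a_k = 4, 12, 18, 18, 27/2, 81/10, …
g: a_k = 0, -4, 8, -64/3, 64, -1024/5, …
Sym-product of L_f,L_g gives L₀ (≤ ord 2).
h=h₀': d/dx-closure on L₀ ⇒ L.
L = (51 - 72·x + 432·x^2) + (-14 - 288·x^2)·Dx + (-1 + 8·x + 48·x^2)·Dx^2  (order 2).
h: a_k = -16, -32, -184, 288, -1726, 6700, …
ICs: h(0) = -16, h′(0) = -32.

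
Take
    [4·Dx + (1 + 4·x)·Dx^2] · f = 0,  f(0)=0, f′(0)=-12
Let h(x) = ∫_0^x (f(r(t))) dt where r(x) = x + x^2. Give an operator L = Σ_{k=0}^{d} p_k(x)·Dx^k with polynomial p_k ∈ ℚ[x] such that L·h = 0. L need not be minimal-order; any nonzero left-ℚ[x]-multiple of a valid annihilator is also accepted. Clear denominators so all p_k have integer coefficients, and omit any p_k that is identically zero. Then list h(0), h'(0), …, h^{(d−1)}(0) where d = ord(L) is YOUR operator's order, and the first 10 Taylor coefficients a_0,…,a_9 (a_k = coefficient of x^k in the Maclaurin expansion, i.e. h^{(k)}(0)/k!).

f: a_k = 0, -12, 24, -64, 192, -3072/5, 2048, -49152/7, 24576, -262144/3, …
f∘r: x↦r, Dx↦Dx/r' in L_f ⇒ L₀.
∫: right-multiply L₀ by Dx.
L = 2·Dx^2 + (1 + 2·x)·Dx^3  (order 3).
h: a_k = 0, 0, -6, 4, -4, 24/5, -32/5, 64/7, -96/7, 64/3, …
ICs: h(0) = 0, h′(0) = 0, h′′(0) = -12.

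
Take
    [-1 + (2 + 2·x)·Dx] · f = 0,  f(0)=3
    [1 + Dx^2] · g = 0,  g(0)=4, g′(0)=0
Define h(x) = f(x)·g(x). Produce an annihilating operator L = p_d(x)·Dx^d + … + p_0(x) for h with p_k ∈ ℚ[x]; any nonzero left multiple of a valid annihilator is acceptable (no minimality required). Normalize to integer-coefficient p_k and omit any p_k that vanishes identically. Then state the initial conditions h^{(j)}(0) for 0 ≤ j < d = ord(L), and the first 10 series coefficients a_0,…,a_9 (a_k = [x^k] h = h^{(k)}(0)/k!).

L = (7 + 8·x + 4·x^2) + (-4 - 4·x)·Dx + (4 + 8·x + 4·x^2)·Dx^2  (order 2).
h: a_k = 12, 6, -15/2, -9/4, 25/32, 13/64, -349/3840, 401/7680, -44047/860160, 26963/573440, …
ICs: h(0) = 12, h′(0) = 6.

f: a_k = 3, 3/2, -3/8, 3/16, -15/128, 21/256, -63/1024, 99/2048, -1287/32768, 2145/65536, …
g: a_k = 4, 0, -2, 0, 1/6, 0, -1/180, 0, 1/10080, 0, …
Sym-product of L_f,L_g gives L₀ (≤ ord 2).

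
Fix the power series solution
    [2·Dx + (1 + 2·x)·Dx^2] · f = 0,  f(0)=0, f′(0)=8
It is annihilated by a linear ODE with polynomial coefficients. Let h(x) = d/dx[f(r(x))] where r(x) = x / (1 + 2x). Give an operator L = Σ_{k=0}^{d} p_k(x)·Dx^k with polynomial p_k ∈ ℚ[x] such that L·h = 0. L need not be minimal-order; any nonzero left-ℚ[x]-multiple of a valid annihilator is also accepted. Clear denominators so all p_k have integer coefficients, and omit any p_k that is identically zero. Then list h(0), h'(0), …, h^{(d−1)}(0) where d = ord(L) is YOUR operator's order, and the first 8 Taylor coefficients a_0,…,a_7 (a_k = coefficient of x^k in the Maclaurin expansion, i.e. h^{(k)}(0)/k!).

L = (6 + 16·x) + (1 + 6·x + 8·x^2)·Dx  (order 1).
h: a_k = 8, -48, 224, -960, 3968, -16128, 65024, -261120, …
ICs: h(0) = 8.

f: a_k = 0, 8, -8, 32/3, -16, 128/5, -128/3, 512/7, …
h₀=f(r): pull back L_f along r ⇒ L₀.
h=h₀': d/dx-closure on L₀ ⇒ L.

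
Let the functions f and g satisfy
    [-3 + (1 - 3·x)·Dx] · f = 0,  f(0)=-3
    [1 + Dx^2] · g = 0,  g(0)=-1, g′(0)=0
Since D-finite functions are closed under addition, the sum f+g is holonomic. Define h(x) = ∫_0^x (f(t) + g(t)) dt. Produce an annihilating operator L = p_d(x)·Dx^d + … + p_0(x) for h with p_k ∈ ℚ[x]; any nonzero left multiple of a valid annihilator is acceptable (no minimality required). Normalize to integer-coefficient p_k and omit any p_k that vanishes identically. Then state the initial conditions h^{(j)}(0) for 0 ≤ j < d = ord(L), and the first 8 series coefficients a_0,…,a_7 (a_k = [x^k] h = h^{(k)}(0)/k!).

L = (165 - 18·x + 27·x^2)·Dx + (-19 + 63·x - 27·x^2 + 27·x^3)·Dx^2 + (165 - 18·x + 27·x^2)·Dx^3 + (-19 + 63·x - 27·x^2 + 27·x^3)·Dx^4  (order 4).
h: a_k = 0, -4, -9/2, -53/6, -81/4, -5833/120, -243/2, -1574639/5040, …
ICs: h(0) = 0, h′(0) = -4, h′′(0) = -9, h′′′(0) = -53.

f: a_k = -3, -9, -27, -81, -243, -729, -2187, -6561, …
g: a_k = -1, 0, 1/2, 0, -1/24, 0, 1/720, 0, …
Sum ⇒ L₀ = lclm(L_f,L_g) in ℚ(x)⟨Dx⟩.
h=∫₀ˣh₀: take L = L₀·Dx.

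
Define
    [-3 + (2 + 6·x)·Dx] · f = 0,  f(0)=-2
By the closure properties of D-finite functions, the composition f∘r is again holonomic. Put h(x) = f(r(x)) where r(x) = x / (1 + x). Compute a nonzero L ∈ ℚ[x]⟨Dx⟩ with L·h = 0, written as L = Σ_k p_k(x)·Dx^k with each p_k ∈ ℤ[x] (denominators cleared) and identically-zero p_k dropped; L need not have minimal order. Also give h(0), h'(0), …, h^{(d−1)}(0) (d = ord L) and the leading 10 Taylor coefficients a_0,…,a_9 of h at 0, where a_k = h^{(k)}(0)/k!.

f: a_k = -2, -3, 9/4, -27/8, 405/64, -1701/128, 15309/512, -72171/1024, 2814669/16384, -14073345/32768, …
L₀ from L_f via x↦r, Dx↦r'^{-1}Dx.
L = -3 + (2 + 10·x + 8·x^2)·Dx  (order 1).
h: a_k = -2, -3, 21/4, -87/8, 1677/64, -9069/128, 106305/512, -658335/1024, 33903165/16384, -224519505/32768, …
ICs: h(0) = -2.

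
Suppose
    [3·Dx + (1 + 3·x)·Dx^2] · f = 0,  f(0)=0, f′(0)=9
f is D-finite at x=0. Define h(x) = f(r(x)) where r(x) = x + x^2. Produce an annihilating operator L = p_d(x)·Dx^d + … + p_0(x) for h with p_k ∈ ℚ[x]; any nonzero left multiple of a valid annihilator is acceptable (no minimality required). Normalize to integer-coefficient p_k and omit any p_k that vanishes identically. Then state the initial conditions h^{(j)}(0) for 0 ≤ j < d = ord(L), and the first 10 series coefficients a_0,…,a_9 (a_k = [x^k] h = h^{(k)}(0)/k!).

f: a_k = 0, 9, -27/2, 27, -243/4, 729/5, -729/2, 6561/7, -19683/8, 6561, …
L₀ from L_f via x↦r, Dx↦r'^{-1}Dx.
L = (1 + 6·x + 6·x^2)·Dx + (1 + 5·x + 9·x^2 + 6·x^3)·Dx^2  (order 2).
h: a_k = 0, 9, -9/2, 0, 27/4, -81/5, 27, -243/7, 243/8, 0, …
ICs: h(0) = 0, h′(0) = 9.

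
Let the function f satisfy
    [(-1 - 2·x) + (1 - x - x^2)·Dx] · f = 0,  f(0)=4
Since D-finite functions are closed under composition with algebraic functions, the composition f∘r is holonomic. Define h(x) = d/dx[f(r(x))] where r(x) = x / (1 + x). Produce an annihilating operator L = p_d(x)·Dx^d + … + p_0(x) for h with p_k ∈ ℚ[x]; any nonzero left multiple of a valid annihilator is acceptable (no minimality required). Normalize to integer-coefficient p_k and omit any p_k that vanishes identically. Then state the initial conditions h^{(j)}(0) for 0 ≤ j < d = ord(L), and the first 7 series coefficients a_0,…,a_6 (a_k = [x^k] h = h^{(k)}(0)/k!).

f: a_k = 4, 4, 8, 12, 20, 32, 52, …
Substitute x→r, Dx→(1/r')Dx; clear ⇒ L₀.
Differentiate: ansatz ord ≤ ord L₀ ⇒ L.
L = (2 + 6·x + 12·x^2 + 6·x^3) + (-1 - 5·x - 6·x^2 + x^3 + 3·x^4)·Dx  (order 1).
h: a_k = 4, 8, 0, 16, -20, 48, -84, …
ICs: h(0) = 4.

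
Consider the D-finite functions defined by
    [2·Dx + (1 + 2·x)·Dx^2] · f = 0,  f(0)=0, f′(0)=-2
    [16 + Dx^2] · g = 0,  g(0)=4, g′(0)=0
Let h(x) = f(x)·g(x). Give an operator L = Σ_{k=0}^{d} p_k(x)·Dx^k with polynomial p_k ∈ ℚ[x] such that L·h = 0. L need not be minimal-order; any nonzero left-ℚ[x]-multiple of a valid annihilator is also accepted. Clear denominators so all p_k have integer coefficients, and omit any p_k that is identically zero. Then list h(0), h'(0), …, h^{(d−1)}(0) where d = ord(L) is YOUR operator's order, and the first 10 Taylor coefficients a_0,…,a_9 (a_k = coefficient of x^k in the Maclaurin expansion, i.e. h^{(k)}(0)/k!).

L = (2688 + 27648·x + 93184·x^2 + 131072·x^3 + 65536·x^4) + (896 + 5888·x + 12288·x^2 + 8192·x^3)·Dx + (408 + 3712·x + 11904·x^2 + 16384·x^3 + 8192·x^4)·Dx^2 + (56 + 368·x + 768·x^2 + 512·x^3)·Dx^3 + (15 + 124·x + 380·x^2 + 512·x^3 + 256·x^4)·Dx^4  (order 4).
h: a_k = 0, -8, 8, 160/3, -48, -128/5, 0, 6656/105, -3968/45, 124928/945, …
ICs: h(0) = 0, h′(0) = -8, h′′(0) = 16, h′′′(0) = 320.

f: a_k = 0, -2, 2, -8/3, 4, -32/5, 32/3, -128/7, 32, -512/9, …
g: a_k = 4, 0, -32, 0, 128/3, 0, -1024/45, 0, 2048/315, 0, …
Sym-product of L_f,L_g gives L₀ (≤ ord 4).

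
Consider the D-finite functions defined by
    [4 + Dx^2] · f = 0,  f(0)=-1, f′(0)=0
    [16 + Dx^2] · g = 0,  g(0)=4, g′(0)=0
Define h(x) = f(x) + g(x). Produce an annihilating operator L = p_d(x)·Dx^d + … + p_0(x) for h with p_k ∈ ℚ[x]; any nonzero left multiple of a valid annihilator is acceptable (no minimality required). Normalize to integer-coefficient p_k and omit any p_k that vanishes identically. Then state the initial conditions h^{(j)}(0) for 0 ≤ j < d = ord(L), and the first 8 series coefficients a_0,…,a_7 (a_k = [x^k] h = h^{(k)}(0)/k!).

f: a_k = -1, 0, 2, 0, -2/3, 0, 4/45, 0, …
g: a_k = 4, 0, -32, 0, 128/3, 0, -1024/45, 0, …
L₀ := lclm(L_f,L_g); ord L₀ ≤ 2+2.
L = 64 + 20·Dx^2 + Dx^4  (order 4).
h: a_k = 3, 0, -30, 0, 42, 0, -68/3, 0, …
ICs: h(0) = 3, h′(0) = 0, h′′(0) = -60, h′′′(0) = 0.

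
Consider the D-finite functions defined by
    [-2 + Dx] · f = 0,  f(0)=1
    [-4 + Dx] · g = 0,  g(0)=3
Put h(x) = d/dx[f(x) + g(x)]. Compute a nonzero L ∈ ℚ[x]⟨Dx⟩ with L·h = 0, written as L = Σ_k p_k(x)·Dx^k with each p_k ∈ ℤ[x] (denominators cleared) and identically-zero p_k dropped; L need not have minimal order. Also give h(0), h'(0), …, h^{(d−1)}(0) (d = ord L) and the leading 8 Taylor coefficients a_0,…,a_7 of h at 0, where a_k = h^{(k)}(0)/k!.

L = 8 - 6·Dx + Dx^2  (order 2).
h: a_k = 14, 52, 100, 392/3, 388/3, 1544/15, 616/9, 12304/315, …
ICs: h(0) = 14, h′(0) = 52.

f: a_k = 1, 2, 2, 4/3, 2/3, 4/15, 4/45, 8/315, …
g: a_k = 3, 12, 24, 32, 32, 128/5, 256/15, 1024/105, …
f+g: L₀ = lclm(L_f,L_g), ord ≤ 1+1.
Derive L from L₀ (diff closure).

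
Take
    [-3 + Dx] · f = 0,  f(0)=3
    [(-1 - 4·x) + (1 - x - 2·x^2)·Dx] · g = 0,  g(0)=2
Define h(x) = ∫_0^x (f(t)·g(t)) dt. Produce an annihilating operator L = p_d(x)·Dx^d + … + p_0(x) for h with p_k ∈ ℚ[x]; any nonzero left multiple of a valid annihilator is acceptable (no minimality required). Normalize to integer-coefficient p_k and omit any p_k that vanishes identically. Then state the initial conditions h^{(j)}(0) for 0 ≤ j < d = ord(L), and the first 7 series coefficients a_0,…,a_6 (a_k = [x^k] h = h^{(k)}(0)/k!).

f: a_k = 3, 9, 27/2, 27/2, 81/8, 243/40, 243/80, …
g: a_k = 2, 2, 6, 10, 22, 42, 86, …
Product ⇒ symmetric product L₀, ord ≤ 1.
h=∫₀ˣh₀: take L = L₀·Dx.
L = (4 + x - 6·x^2)·Dx + (-1 + x + 2·x^2)·Dx^2  (order 2).
h: a_k = 0, 6, 12, 21, 69/2, 1137/20, 477/5, …
ICs: h(0) = 0, h′(0) = 6.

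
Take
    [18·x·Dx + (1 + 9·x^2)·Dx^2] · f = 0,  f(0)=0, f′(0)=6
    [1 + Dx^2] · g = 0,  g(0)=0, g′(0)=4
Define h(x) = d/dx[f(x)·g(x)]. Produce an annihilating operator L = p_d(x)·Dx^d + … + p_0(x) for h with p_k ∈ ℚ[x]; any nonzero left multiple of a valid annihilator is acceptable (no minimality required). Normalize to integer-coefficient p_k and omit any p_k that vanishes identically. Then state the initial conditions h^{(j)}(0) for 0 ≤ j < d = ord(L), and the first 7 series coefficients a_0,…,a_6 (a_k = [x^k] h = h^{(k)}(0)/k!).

f: a_k = 0, 6, 0, -18, 0, 486/5, 0, …
g: a_k = 0, 4, 0, -2/3, 0, 1/30, 0, …
f·g: L₀ = L_f ⊗_s L_g, ord ≤ 2·2.
Derive L from L₀ (diff closure).
L = (38998 + 738774·x^2 + 15162957·x^4 + 3032640·x^6 - 78732·x^8 - 1771470·x^10 + 531441·x^12) + (20772·x + 1033884·x^3 + 7902360·x^5 + 2624400·x^7 + 1180980·x^9 + 2125764·x^11)·Dx + (39368 + 755028·x^2 + 15369750·x^4 + 3887028·x^6 + 314928·x^8 - 1417176·x^10 + 1062882·x^12)·Dx^2 + (20772·x + 1033884·x^3 + 7902360·x^5 + 2624400·x^7 + 1180980·x^9 + 2125764·x^11)·Dx^3 + (370 + 16254·x^2 + 206793·x^4 + 854388·x^6 + 393660·x^8 + 354294·x^10 + 531441·x^12)·Dx^4  (order 4).
h: a_k = 0, 48, 0, -304, 0, 2406, 0, …
ICs: h(0) = 0, h′(0) = 48, h′′(0) = 0, h′′′(0) = -1824.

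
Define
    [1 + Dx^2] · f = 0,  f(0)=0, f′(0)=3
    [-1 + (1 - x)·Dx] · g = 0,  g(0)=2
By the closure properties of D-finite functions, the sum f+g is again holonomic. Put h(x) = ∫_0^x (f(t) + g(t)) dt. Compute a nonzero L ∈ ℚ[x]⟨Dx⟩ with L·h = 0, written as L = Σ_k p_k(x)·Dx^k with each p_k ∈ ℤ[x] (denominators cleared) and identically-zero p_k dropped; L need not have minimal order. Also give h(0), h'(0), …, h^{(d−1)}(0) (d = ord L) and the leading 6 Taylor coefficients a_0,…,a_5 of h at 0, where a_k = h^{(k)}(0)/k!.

f: a_k = 0, 3, 0, -1/2, 0, 1/40, …
g: a_k = 2, 2, 2, 2, 2, 2, …
Sum ⇒ L₀ = lclm(L_f,L_g) in ℚ(x)⟨Dx⟩.
Integrate: L := L₀·Dx.
L = (-7 + 2·x - x^2)·Dx + (3 - 5·x + 3·x^2 - x^3)·Dx^2 + (-7 + 2·x - x^2)·Dx^3 + (3 - 5·x + 3·x^2 - x^3)·Dx^4  (order 4).
h: a_k = 0, 2, 5/2, 2/3, 3/8, 2/5, …
ICs: h(0) = 0, h′(0) = 2, h′′(0) = 5, h′′′(0) = 4.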